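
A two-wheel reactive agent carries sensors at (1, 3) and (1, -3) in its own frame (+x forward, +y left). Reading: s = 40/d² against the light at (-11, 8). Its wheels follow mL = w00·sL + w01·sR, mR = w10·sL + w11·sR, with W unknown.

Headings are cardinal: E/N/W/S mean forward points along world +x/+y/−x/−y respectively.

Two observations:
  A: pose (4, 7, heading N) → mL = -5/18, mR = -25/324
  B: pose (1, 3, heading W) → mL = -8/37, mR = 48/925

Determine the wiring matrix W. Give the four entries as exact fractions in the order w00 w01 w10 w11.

obs A: pose=(4,7,N) → sL=5/18, sR=10/81, mL=-5/18, mR=-25/324
obs B: pose=(1,3,W) → sL=8/37, sR=8/25, mL=-8/37, mR=48/925
sensor matrix S = [[5/18, 10/81], [8/37, 8/25]]; det S = 932/14985
solve [mL_A; mL_B] = S·[w00; w01] and [mR_A; mR_B] = S·[w10; w11]:
  w00 = -1, w01 = 0, w10 = -1/2, w11 = 1/2

-1 0 -1/2 1/2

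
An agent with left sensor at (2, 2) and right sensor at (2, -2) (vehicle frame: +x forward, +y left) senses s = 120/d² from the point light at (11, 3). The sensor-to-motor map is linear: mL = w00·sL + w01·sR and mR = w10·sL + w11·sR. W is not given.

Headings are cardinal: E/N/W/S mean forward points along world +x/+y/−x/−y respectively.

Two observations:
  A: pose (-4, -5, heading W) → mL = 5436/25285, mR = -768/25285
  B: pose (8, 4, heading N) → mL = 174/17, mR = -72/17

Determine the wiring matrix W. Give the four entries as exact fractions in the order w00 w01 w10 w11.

obs A: pose=(-4,-5,W) → sL=120/389, sR=24/65, mL=5436/25285, mR=-768/25285
obs B: pose=(8,4,N) → sL=60/17, sR=12, mL=174/17, mR=-72/17
sensor matrix S = [[120/389, 24/65], [60/17, 12]]; det S = 206208/85969
solve [mL_A; mL_B] = S·[w00; w01] and [mR_A; mR_B] = S·[w10; w11]:
  w00 = -1/2, w01 = 1, w10 = 1/2, w11 = -1/2

-1/2 1 1/2 -1/2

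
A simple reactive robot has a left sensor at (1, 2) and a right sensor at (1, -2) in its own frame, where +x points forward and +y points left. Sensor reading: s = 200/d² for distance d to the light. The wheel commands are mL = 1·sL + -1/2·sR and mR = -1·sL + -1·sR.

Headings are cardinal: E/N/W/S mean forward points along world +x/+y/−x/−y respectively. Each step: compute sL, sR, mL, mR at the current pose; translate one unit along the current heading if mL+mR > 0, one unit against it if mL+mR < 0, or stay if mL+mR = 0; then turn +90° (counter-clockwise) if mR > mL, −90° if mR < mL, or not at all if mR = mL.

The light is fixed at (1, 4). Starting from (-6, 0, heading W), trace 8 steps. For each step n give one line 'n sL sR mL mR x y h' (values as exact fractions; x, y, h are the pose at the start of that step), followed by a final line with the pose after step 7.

0 2 50/17 9/17 -84/17 -6 0 W
1 200/73 8 -92/73 -784/73 -5 0 N
2 100/17 100/37 2850/629 -5400/629 -5 -1 E
3 200/61 200/117 17300/7137 -35600/7137 -6 -1 S
4 2 50/17 9/17 -84/17 -6 0 W
5 200/73 8 -92/73 -784/73 -5 0 N
6 100/17 100/37 2850/629 -5400/629 -5 -1 E
7 200/61 200/117 17300/7137 -35600/7137 -6 -1 S
final -6 0 W

n=0: pose=(-6,0,W); sL=2, sR=50/17; mL=9/17, mR=-84/17; mL+mR=-75/17 → advance -1; mR−mL=-93/17 → turn -1·90°
n=1: pose=(-5,0,N); sL=200/73, sR=8; mL=-92/73, mR=-784/73; mL+mR=-12 → advance -1; mR−mL=-692/73 → turn -1·90°
n=2: pose=(-5,-1,E); sL=100/17, sR=100/37; mL=2850/629, mR=-5400/629; mL+mR=-150/37 → advance -1; mR−mL=-8250/629 → turn -1·90°
n=3: pose=(-6,-1,S); sL=200/61, sR=200/117; mL=17300/7137, mR=-35600/7137; mL+mR=-100/39 → advance -1; mR−mL=-52900/7137 → turn -1·90°
n=4: pose=(-6,0,W); sL=2, sR=50/17; mL=9/17, mR=-84/17; mL+mR=-75/17 → advance -1; mR−mL=-93/17 → turn -1·90°
n=5: pose=(-5,0,N); sL=200/73, sR=8; mL=-92/73, mR=-784/73; mL+mR=-12 → advance -1; mR−mL=-692/73 → turn -1·90°
n=6: pose=(-5,-1,E); sL=100/17, sR=100/37; mL=2850/629, mR=-5400/629; mL+mR=-150/37 → advance -1; mR−mL=-8250/629 → turn -1·90°
n=7: pose=(-6,-1,S); sL=200/61, sR=200/117; mL=17300/7137, mR=-35600/7137; mL+mR=-100/39 → advance -1; mR−mL=-52900/7137 → turn -1·90°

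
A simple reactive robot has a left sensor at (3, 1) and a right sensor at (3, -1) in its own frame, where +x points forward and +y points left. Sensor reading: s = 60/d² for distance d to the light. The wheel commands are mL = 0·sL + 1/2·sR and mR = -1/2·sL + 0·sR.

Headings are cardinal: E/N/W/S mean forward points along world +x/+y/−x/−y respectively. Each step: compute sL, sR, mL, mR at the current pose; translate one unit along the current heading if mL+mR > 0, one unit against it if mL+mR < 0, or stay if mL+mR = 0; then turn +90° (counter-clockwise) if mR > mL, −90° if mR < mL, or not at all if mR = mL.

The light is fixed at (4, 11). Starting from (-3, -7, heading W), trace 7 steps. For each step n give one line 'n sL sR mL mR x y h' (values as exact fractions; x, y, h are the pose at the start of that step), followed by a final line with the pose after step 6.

0 60/461 60/389 30/389 -30/461 -3 -7 W
1 10/51 30/137 15/137 -5/51 -4 -7 N
2 60/281 60/349 30/349 -30/281 -4 -6 E
3 15/116 3/25 3/50 -15/232 -5 -6 S
4 60/433 20/123 10/123 -30/433 -5 -5 W
5 6/29 6/25 3/25 -3/29 -6 -5 N
6 12/49 12/61 6/61 -6/49 -6 -4 E
final -7 -4 S

n=0: pose=(-3,-7,W); sL=60/461, sR=60/389; mL=30/389, mR=-30/461; mL+mR=2160/179329 → advance +1; mR−mL=-25500/179329 → turn -1·90°
n=1: pose=(-4,-7,N); sL=10/51, sR=30/137; mL=15/137, mR=-5/51; mL+mR=80/6987 → advance +1; mR−mL=-1450/6987 → turn -1·90°
n=2: pose=(-4,-6,E); sL=60/281, sR=60/349; mL=30/349, mR=-30/281; mL+mR=-2040/98069 → advance -1; mR−mL=-18900/98069 → turn -1·90°
n=3: pose=(-5,-6,S); sL=15/116, sR=3/25; mL=3/50, mR=-15/232; mL+mR=-27/5800 → advance -1; mR−mL=-723/5800 → turn -1·90°
n=4: pose=(-5,-5,W); sL=60/433, sR=20/123; mL=10/123, mR=-30/433; mL+mR=640/53259 → advance +1; mR−mL=-8020/53259 → turn -1·90°
n=5: pose=(-6,-5,N); sL=6/29, sR=6/25; mL=3/25, mR=-3/29; mL+mR=12/725 → advance +1; mR−mL=-162/725 → turn -1·90°
n=6: pose=(-6,-4,E); sL=12/49, sR=12/61; mL=6/61, mR=-6/49; mL+mR=-72/2989 → advance -1; mR−mL=-660/2989 → turn -1·90°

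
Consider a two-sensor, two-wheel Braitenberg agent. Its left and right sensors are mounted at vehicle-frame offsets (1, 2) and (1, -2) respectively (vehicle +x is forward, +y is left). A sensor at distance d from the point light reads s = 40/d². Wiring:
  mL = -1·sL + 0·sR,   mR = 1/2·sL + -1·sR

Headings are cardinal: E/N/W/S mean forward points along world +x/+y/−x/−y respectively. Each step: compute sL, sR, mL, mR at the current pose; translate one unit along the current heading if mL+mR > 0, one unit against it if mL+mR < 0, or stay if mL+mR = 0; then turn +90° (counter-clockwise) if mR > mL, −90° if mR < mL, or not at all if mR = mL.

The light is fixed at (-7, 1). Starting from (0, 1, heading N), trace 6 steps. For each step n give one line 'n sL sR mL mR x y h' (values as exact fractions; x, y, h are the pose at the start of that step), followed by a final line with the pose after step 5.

n=0: pose=(0,1,N); sL=20/13, sR=20/41; mL=-20/13, mR=150/533; mL+mR=-670/533 → advance -1; mR−mL=970/533 → turn +1·90°
n=1: pose=(0,0,W); sL=8/9, sR=40/37; mL=-8/9, mR=-212/333; mL+mR=-508/333 → advance -1; mR−mL=28/111 → turn +1·90°
n=2: pose=(1,0,S); sL=5/13, sR=1; mL=-5/13, mR=-21/26; mL+mR=-31/26 → advance -1; mR−mL=-11/26 → turn -1·90°
n=3: pose=(1,1,W); sL=40/53, sR=40/53; mL=-40/53, mR=-20/53; mL+mR=-60/53 → advance -1; mR−mL=20/53 → turn +1·90°
n=4: pose=(2,1,S); sL=20/61, sR=4/5; mL=-20/61, mR=-194/305; mL+mR=-294/305 → advance -1; mR−mL=-94/305 → turn -1·90°
n=5: pose=(2,2,W); sL=8/13, sR=40/73; mL=-8/13, mR=-228/949; mL+mR=-812/949 → advance -1; mR−mL=356/949 → turn +1·90°

0 20/13 20/41 -20/13 150/533 0 1 N
1 8/9 40/37 -8/9 -212/333 0 0 W
2 5/13 1 -5/13 -21/26 1 0 S
3 40/53 40/53 -40/53 -20/53 1 1 W
4 20/61 4/5 -20/61 -194/305 2 1 S
5 8/13 40/73 -8/13 -228/949 2 2 W
final 3 2 S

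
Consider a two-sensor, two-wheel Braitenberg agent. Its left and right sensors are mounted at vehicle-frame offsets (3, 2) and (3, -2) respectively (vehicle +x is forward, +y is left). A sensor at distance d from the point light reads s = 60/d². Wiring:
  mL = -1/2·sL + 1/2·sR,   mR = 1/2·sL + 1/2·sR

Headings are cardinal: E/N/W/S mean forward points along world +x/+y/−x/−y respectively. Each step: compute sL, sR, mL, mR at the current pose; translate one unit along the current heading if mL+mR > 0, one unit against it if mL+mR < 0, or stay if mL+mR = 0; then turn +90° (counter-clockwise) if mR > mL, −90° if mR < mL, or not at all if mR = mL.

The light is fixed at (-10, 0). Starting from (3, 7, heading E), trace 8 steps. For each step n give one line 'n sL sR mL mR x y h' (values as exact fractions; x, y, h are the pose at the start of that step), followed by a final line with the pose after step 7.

0 60/337 60/281 1680/94697 18540/94697 3 7 E
1 15/61 15/89 -210/5429 1125/5429 4 7 N
2 60/157 60/221 -1920/34697 11340/34697 4 8 W
3 6/25 30/73 156/1825 594/1825 3 8 S
4 60/337 60/281 1680/94697 18540/94697 3 7 E
5 15/61 15/89 -210/5429 1125/5429 4 7 N
6 60/157 60/221 -1920/34697 11340/34697 4 8 W
7 6/25 30/73 156/1825 594/1825 3 8 S
final 3 7 E

n=0: pose=(3,7,E); sL=60/337, sR=60/281; mL=1680/94697, mR=18540/94697; mL+mR=60/281 → advance +1; mR−mL=60/337 → turn +1·90°
n=1: pose=(4,7,N); sL=15/61, sR=15/89; mL=-210/5429, mR=1125/5429; mL+mR=15/89 → advance +1; mR−mL=15/61 → turn +1·90°
n=2: pose=(4,8,W); sL=60/157, sR=60/221; mL=-1920/34697, mR=11340/34697; mL+mR=60/221 → advance +1; mR−mL=60/157 → turn +1·90°
n=3: pose=(3,8,S); sL=6/25, sR=30/73; mL=156/1825, mR=594/1825; mL+mR=30/73 → advance +1; mR−mL=6/25 → turn +1·90°
n=4: pose=(3,7,E); sL=60/337, sR=60/281; mL=1680/94697, mR=18540/94697; mL+mR=60/281 → advance +1; mR−mL=60/337 → turn +1·90°
n=5: pose=(4,7,N); sL=15/61, sR=15/89; mL=-210/5429, mR=1125/5429; mL+mR=15/89 → advance +1; mR−mL=15/61 → turn +1·90°
n=6: pose=(4,8,W); sL=60/157, sR=60/221; mL=-1920/34697, mR=11340/34697; mL+mR=60/221 → advance +1; mR−mL=60/157 → turn +1·90°
n=7: pose=(3,8,S); sL=6/25, sR=30/73; mL=156/1825, mR=594/1825; mL+mR=30/73 → advance +1; mR−mL=6/25 → turn +1·90°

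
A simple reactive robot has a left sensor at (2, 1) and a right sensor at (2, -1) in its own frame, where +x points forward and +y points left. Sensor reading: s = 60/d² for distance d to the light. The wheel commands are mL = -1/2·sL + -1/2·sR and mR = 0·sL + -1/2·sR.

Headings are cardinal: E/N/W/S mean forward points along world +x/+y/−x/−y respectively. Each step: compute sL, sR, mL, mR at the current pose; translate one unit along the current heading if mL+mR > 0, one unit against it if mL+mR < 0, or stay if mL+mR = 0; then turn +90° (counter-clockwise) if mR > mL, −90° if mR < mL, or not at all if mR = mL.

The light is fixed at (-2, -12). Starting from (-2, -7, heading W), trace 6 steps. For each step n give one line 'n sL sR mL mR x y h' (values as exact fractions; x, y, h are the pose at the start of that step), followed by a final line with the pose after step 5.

n=0: pose=(-2,-7,W); sL=3, sR=3/2; mL=-9/4, mR=-3/4; mL+mR=-3 → advance -1; mR−mL=3/2 → turn +1·90°
n=1: pose=(-1,-7,S); sL=60/13, sR=20/3; mL=-220/39, mR=-10/3; mL+mR=-350/39 → advance -1; mR−mL=30/13 → turn +1·90°
n=2: pose=(-1,-6,E); sL=30/29, sR=30/17; mL=-690/493, mR=-15/17; mL+mR=-1125/493 → advance -1; mR−mL=15/29 → turn +1·90°
n=3: pose=(-2,-6,N); sL=12/13, sR=12/13; mL=-12/13, mR=-6/13; mL+mR=-18/13 → advance -1; mR−mL=6/13 → turn +1·90°
n=4: pose=(-2,-7,W); sL=3, sR=3/2; mL=-9/4, mR=-3/4; mL+mR=-3 → advance -1; mR−mL=3/2 → turn +1·90°
n=5: pose=(-1,-7,S); sL=60/13, sR=20/3; mL=-220/39, mR=-10/3; mL+mR=-350/39 → advance -1; mR−mL=30/13 → turn +1·90°

0 3 3/2 -9/4 -3/4 -2 -7 W
1 60/13 20/3 -220/39 -10/3 -1 -7 S
2 30/29 30/17 -690/493 -15/17 -1 -6 E
3 12/13 12/13 -12/13 -6/13 -2 -6 N
4 3 3/2 -9/4 -3/4 -2 -7 W
5 60/13 20/3 -220/39 -10/3 -1 -7 S
final -1 -6 E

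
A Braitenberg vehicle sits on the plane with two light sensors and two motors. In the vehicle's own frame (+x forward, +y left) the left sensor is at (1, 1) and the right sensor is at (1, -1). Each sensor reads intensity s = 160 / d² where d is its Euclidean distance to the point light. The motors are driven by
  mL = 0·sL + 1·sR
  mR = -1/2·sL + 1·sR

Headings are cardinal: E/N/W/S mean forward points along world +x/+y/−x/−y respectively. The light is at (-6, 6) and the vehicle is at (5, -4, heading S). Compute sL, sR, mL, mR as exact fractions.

32/53 160/221 160/221 4944/11713

left sensor world pos  = (6, -5); dL² = 265
right sensor world pos = (4, -5); dR² = 221
sL = 160/265 = 32/53
sR = 160/221 = 160/221
mL = 0·sL + 1·sR = 160/221
mR = -1/2·sL + 1·sR = 4944/11713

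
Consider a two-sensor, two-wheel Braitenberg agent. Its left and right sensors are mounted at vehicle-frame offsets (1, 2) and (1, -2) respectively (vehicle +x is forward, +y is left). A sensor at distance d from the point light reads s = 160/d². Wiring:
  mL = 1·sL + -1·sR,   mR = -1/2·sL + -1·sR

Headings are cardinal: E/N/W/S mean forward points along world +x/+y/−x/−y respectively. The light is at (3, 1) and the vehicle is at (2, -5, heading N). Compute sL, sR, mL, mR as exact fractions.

left sensor world pos  = (0, -4); dL² = 34
right sensor world pos = (4, -4); dR² = 26
sL = 160/34 = 80/17
sR = 160/26 = 80/13
mL = 1·sL + -1·sR = -320/221
mR = -1/2·sL + -1·sR = -1880/221

80/17 80/13 -320/221 -1880/221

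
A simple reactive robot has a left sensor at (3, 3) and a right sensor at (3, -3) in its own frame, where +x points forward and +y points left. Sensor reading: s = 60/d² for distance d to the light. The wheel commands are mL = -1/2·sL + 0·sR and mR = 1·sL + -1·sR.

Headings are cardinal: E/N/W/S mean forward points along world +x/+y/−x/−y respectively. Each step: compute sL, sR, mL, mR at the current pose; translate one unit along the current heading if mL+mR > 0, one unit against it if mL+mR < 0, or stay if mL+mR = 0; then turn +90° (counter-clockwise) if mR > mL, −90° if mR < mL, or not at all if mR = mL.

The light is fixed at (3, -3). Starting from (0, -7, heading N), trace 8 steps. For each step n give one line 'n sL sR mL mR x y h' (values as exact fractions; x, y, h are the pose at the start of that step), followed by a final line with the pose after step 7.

0 60/37 60 -30/37 -2160/37 0 -7 N
1 15 15/16 -15/2 225/16 0 -8 E
2 60/29 12 -30/29 -288/29 1 -8 N
3 6 30/41 -3 216/41 1 -9 E
4 12/5 60/13 -6/5 -144/65 2 -9 N
5 3 15/26 -3/2 63/26 2 -10 E
6 12/5 12/5 -6/5 0 3 -10 N
7 6/13 30/17 -3/13 -288/221 3 -11 W
final 4 -11 N

n=0: pose=(0,-7,N); sL=60/37, sR=60; mL=-30/37, mR=-2160/37; mL+mR=-2190/37 → advance -1; mR−mL=-2130/37 → turn -1·90°
n=1: pose=(0,-8,E); sL=15, sR=15/16; mL=-15/2, mR=225/16; mL+mR=105/16 → advance +1; mR−mL=345/16 → turn +1·90°
n=2: pose=(1,-8,N); sL=60/29, sR=12; mL=-30/29, mR=-288/29; mL+mR=-318/29 → advance -1; mR−mL=-258/29 → turn -1·90°
n=3: pose=(1,-9,E); sL=6, sR=30/41; mL=-3, mR=216/41; mL+mR=93/41 → advance +1; mR−mL=339/41 → turn +1·90°
n=4: pose=(2,-9,N); sL=12/5, sR=60/13; mL=-6/5, mR=-144/65; mL+mR=-222/65 → advance -1; mR−mL=-66/65 → turn -1·90°
n=5: pose=(2,-10,E); sL=3, sR=15/26; mL=-3/2, mR=63/26; mL+mR=12/13 → advance +1; mR−mL=51/13 → turn +1·90°
n=6: pose=(3,-10,N); sL=12/5, sR=12/5; mL=-6/5, mR=0; mL+mR=-6/5 → advance -1; mR−mL=6/5 → turn +1·90°
n=7: pose=(3,-11,W); sL=6/13, sR=30/17; mL=-3/13, mR=-288/221; mL+mR=-339/221 → advance -1; mR−mL=-237/221 → turn -1·90°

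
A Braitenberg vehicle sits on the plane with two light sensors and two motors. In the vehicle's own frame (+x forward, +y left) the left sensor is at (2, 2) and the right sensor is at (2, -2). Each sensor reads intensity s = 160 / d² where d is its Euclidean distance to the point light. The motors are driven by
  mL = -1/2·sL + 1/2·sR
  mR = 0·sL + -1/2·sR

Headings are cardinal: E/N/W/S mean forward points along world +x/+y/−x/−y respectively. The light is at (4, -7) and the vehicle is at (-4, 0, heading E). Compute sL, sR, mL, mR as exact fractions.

160/117 160/61 4480/7137 -80/61

left sensor world pos  = (-2, 2); dL² = 117
right sensor world pos = (-2, -2); dR² = 61
sL = 160/117 = 160/117
sR = 160/61 = 160/61
mL = -1/2·sL + 1/2·sR = 4480/7137
mR = 0·sL + -1/2·sR = -80/61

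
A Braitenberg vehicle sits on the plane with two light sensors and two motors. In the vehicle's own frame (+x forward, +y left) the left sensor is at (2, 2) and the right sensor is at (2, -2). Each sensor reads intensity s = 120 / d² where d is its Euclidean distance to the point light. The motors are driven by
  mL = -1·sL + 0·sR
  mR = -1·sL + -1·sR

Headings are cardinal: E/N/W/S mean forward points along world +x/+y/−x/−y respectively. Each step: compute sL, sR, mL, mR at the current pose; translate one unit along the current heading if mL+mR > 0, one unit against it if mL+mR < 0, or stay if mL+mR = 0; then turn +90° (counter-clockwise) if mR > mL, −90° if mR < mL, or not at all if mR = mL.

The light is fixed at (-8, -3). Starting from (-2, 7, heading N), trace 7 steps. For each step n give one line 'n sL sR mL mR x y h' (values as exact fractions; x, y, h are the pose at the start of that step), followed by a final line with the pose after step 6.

0 3/4 15/26 -3/4 -69/52 -2 7 N
1 24/37 120/113 -24/37 -7152/4181 -2 6 E
2 60/49 60/29 -60/49 -4680/1421 -3 6 S
3 120/73 40/51 -120/73 -9040/3723 -3 7 W
4 3/4 15/26 -3/4 -69/52 -2 7 N
5 24/37 120/113 -24/37 -7152/4181 -2 6 E
6 60/49 60/29 -60/49 -4680/1421 -3 6 S
final -3 7 W

n=0: pose=(-2,7,N); sL=3/4, sR=15/26; mL=-3/4, mR=-69/52; mL+mR=-27/13 → advance -1; mR−mL=-15/26 → turn -1·90°
n=1: pose=(-2,6,E); sL=24/37, sR=120/113; mL=-24/37, mR=-7152/4181; mL+mR=-9864/4181 → advance -1; mR−mL=-120/113 → turn -1·90°
n=2: pose=(-3,6,S); sL=60/49, sR=60/29; mL=-60/49, mR=-4680/1421; mL+mR=-6420/1421 → advance -1; mR−mL=-60/29 → turn -1·90°
n=3: pose=(-3,7,W); sL=120/73, sR=40/51; mL=-120/73, mR=-9040/3723; mL+mR=-15160/3723 → advance -1; mR−mL=-40/51 → turn -1·90°
n=4: pose=(-2,7,N); sL=3/4, sR=15/26; mL=-3/4, mR=-69/52; mL+mR=-27/13 → advance -1; mR−mL=-15/26 → turn -1·90°
n=5: pose=(-2,6,E); sL=24/37, sR=120/113; mL=-24/37, mR=-7152/4181; mL+mR=-9864/4181 → advance -1; mR−mL=-120/113 → turn -1·90°
n=6: pose=(-3,6,S); sL=60/49, sR=60/29; mL=-60/49, mR=-4680/1421; mL+mR=-6420/1421 → advance -1; mR−mL=-60/29 → turn -1·90°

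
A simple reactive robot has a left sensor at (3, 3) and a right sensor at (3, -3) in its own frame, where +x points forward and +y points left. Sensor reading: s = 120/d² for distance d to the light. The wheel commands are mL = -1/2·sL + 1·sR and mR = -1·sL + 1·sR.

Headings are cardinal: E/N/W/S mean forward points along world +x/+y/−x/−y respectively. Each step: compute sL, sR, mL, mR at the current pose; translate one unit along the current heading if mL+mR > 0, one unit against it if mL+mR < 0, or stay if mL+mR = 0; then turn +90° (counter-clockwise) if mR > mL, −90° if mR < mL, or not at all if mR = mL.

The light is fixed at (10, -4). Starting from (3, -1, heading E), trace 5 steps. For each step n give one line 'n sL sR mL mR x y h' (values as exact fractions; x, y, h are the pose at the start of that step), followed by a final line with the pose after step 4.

0 30/13 15/2 165/26 135/26 3 -1 E
1 40/3 40/27 -140/27 -320/27 4 -1 S
2 60/41 12/13 102/533 -288/533 4 0 W
3 120/113 120/53 10380/5989 7200/5989 5 0 N
4 30/17 15 240/17 225/17 5 1 E
final 6 1 S

n=0: pose=(3,-1,E); sL=30/13, sR=15/2; mL=165/26, mR=135/26; mL+mR=150/13 → advance +1; mR−mL=-15/13 → turn -1·90°
n=1: pose=(4,-1,S); sL=40/3, sR=40/27; mL=-140/27, mR=-320/27; mL+mR=-460/27 → advance -1; mR−mL=-20/3 → turn -1·90°
n=2: pose=(4,0,W); sL=60/41, sR=12/13; mL=102/533, mR=-288/533; mL+mR=-186/533 → advance -1; mR−mL=-30/41 → turn -1·90°
n=3: pose=(5,0,N); sL=120/113, sR=120/53; mL=10380/5989, mR=7200/5989; mL+mR=17580/5989 → advance +1; mR−mL=-60/113 → turn -1·90°
n=4: pose=(5,1,E); sL=30/17, sR=15; mL=240/17, mR=225/17; mL+mR=465/17 → advance +1; mR−mL=-15/17 → turn -1·90°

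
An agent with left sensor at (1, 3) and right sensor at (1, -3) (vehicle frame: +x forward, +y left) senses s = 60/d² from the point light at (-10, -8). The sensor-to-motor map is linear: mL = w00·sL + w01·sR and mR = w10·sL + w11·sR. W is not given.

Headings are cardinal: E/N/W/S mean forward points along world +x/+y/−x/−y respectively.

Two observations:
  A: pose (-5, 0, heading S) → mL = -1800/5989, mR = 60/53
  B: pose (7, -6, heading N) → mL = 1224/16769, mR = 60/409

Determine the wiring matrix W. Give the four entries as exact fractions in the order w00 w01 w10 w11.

1/2 -1/2 0 1

obs A: pose=(-5,0,S) → sL=60/113, sR=60/53, mL=-1800/5989, mR=60/53
obs B: pose=(7,-6,N) → sL=12/41, sR=60/409, mL=1224/16769, mR=60/409
sensor matrix S = [[60/113, 60/53], [12/41, 60/409]]; det S = -25453440/100429541
solve [mL_A; mL_B] = S·[w00; w01] and [mR_A; mR_B] = S·[w10; w11]:
  w00 = 1/2, w01 = -1/2, w10 = 0, w11 = 1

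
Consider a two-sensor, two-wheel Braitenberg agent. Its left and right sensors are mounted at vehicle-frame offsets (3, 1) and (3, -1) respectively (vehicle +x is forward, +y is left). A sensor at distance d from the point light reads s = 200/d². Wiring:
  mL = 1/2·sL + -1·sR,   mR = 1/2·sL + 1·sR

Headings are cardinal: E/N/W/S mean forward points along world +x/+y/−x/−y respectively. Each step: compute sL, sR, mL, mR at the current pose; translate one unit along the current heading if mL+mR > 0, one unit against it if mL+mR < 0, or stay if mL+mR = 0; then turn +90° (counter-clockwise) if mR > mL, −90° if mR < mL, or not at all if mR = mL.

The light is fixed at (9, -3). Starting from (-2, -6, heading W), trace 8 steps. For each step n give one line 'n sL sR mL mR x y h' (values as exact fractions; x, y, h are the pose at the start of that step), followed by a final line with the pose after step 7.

n=0: pose=(-2,-6,W); sL=50/53, sR=1; mL=-28/53, mR=78/53; mL+mR=50/53 → advance +1; mR−mL=2 → turn +1·90°
n=1: pose=(-3,-6,S); sL=200/157, sR=40/41; mL=-2180/6437, mR=10380/6437; mL+mR=200/157 → advance +1; mR−mL=80/41 → turn +1·90°
n=2: pose=(-3,-7,E); sL=20/9, sR=100/53; mL=-370/477, mR=1430/477; mL+mR=20/9 → advance +1; mR−mL=200/53 → turn +1·90°
n=3: pose=(-2,-7,N); sL=40/29, sR=200/101; mL=-3780/2929, mR=7820/2929; mL+mR=40/29 → advance +1; mR−mL=400/101 → turn +1·90°
n=4: pose=(-2,-6,W); sL=50/53, sR=1; mL=-28/53, mR=78/53; mL+mR=50/53 → advance +1; mR−mL=2 → turn +1·90°
n=5: pose=(-3,-6,S); sL=200/157, sR=40/41; mL=-2180/6437, mR=10380/6437; mL+mR=200/157 → advance +1; mR−mL=80/41 → turn +1·90°
n=6: pose=(-3,-7,E); sL=20/9, sR=100/53; mL=-370/477, mR=1430/477; mL+mR=20/9 → advance +1; mR−mL=200/53 → turn +1·90°
n=7: pose=(-2,-7,N); sL=40/29, sR=200/101; mL=-3780/2929, mR=7820/2929; mL+mR=40/29 → advance +1; mR−mL=400/101 → turn +1·90°

0 50/53 1 -28/53 78/53 -2 -6 W
1 200/157 40/41 -2180/6437 10380/6437 -3 -6 S
2 20/9 100/53 -370/477 1430/477 -3 -7 E
3 40/29 200/101 -3780/2929 7820/2929 -2 -7 N
4 50/53 1 -28/53 78/53 -2 -6 W
5 200/157 40/41 -2180/6437 10380/6437 -3 -6 S
6 20/9 100/53 -370/477 1430/477 -3 -7 E
7 40/29 200/101 -3780/2929 7820/2929 -2 -7 N
final -2 -6 W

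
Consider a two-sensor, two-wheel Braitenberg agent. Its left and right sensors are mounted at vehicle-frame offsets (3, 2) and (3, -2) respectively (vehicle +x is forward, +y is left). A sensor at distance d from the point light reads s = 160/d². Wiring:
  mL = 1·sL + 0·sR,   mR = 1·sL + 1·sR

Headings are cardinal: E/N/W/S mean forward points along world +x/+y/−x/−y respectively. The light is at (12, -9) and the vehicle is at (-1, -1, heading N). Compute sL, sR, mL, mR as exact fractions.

left sensor world pos  = (-3, 2); dL² = 346
right sensor world pos = (1, 2); dR² = 242
sL = 160/346 = 80/173
sR = 160/242 = 80/121
mL = 1·sL + 0·sR = 80/173
mR = 1·sL + 1·sR = 23520/20933

80/173 80/121 80/173 23520/20933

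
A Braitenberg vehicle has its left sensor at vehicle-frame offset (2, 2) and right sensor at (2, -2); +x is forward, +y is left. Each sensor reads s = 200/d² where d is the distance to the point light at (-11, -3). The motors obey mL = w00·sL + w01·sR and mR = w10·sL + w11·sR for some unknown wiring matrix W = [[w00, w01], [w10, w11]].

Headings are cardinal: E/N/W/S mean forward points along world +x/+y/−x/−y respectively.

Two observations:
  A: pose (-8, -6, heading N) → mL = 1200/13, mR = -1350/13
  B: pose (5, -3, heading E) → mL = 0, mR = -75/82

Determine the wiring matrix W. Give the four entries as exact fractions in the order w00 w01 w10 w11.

1 -1 -1 -1/2

obs A: pose=(-8,-6,N) → sL=100, sR=100/13, mL=1200/13, mR=-1350/13
obs B: pose=(5,-3,E) → sL=25/41, sR=25/41, mL=0, mR=-75/82
sensor matrix S = [[100, 100/13], [25/41, 25/41]]; det S = 30000/533
solve [mL_A; mL_B] = S·[w00; w01] and [mR_A; mR_B] = S·[w10; w11]:
  w00 = 1, w01 = -1, w10 = -1, w11 = -1/2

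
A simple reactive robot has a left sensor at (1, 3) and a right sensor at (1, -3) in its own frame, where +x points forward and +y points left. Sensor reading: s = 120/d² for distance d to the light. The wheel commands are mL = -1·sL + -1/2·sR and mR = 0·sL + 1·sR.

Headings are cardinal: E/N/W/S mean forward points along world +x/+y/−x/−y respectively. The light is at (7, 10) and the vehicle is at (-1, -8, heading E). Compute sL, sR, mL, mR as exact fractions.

60/137 12/49 -3762/6713 12/49

left sensor world pos  = (0, -5); dL² = 274
right sensor world pos = (0, -11); dR² = 490
sL = 120/274 = 60/137
sR = 120/490 = 12/49
mL = -1·sL + -1/2·sR = -3762/6713
mR = 0·sL + 1·sR = 12/49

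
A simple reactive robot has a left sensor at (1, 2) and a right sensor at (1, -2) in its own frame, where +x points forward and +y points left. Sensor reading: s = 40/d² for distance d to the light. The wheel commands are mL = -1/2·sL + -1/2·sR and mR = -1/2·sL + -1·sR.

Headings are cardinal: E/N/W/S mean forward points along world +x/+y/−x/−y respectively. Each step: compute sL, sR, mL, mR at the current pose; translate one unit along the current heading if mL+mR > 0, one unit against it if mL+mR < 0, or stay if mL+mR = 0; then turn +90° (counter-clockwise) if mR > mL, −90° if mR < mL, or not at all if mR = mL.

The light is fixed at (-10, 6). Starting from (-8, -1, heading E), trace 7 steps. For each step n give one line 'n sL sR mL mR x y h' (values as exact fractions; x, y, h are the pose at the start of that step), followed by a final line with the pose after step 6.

n=0: pose=(-8,-1,E); sL=20/17, sR=4/9; mL=-124/153, mR=-158/153; mL+mR=-94/51 → advance -1; mR−mL=-2/9 → turn -1·90°
n=1: pose=(-9,-1,S); sL=40/73, sR=8/13; mL=-552/949, mR=-844/949; mL+mR=-1396/949 → advance -1; mR−mL=-4/13 → turn -1·90°
n=2: pose=(-9,0,W); sL=5/8, sR=5/2; mL=-25/16, mR=-45/16; mL+mR=-35/8 → advance -1; mR−mL=-5/4 → turn -1·90°
n=3: pose=(-8,0,N); sL=8/5, sR=40/41; mL=-264/205, mR=-364/205; mL+mR=-628/205 → advance -1; mR−mL=-20/41 → turn -1·90°
n=4: pose=(-8,-1,E); sL=20/17, sR=4/9; mL=-124/153, mR=-158/153; mL+mR=-94/51 → advance -1; mR−mL=-2/9 → turn -1·90°
n=5: pose=(-9,-1,S); sL=40/73, sR=8/13; mL=-552/949, mR=-844/949; mL+mR=-1396/949 → advance -1; mR−mL=-4/13 → turn -1·90°
n=6: pose=(-9,0,W); sL=5/8, sR=5/2; mL=-25/16, mR=-45/16; mL+mR=-35/8 → advance -1; mR−mL=-5/4 → turn -1·90°

0 20/17 4/9 -124/153 -158/153 -8 -1 E
1 40/73 8/13 -552/949 -844/949 -9 -1 S
2 5/8 5/2 -25/16 -45/16 -9 0 W
3 8/5 40/41 -264/205 -364/205 -8 0 N
4 20/17 4/9 -124/153 -158/153 -8 -1 E
5 40/73 8/13 -552/949 -844/949 -9 -1 S
6 5/8 5/2 -25/16 -45/16 -9 0 W
final -8 0 N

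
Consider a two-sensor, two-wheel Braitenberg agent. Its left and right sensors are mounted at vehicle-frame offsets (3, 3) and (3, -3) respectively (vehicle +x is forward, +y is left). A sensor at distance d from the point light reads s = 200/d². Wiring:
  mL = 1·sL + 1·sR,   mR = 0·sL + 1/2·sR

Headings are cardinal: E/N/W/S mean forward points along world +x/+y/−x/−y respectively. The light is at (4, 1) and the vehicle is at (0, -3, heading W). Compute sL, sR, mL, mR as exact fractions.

100/49 4 296/49 2

left sensor world pos  = (-3, -6); dL² = 98
right sensor world pos = (-3, 0); dR² = 50
sL = 200/98 = 100/49
sR = 200/50 = 4
mL = 1·sL + 1·sR = 296/49
mR = 0·sL + 1/2·sR = 2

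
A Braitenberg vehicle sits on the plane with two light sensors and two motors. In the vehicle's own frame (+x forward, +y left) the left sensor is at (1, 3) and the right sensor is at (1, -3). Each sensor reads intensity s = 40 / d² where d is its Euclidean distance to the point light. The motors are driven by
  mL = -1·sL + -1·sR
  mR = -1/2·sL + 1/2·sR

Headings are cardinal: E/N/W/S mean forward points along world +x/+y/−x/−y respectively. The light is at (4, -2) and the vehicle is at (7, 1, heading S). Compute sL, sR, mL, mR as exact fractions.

1 10 -11 9/2

left sensor world pos  = (10, 0); dL² = 40
right sensor world pos = (4, 0); dR² = 4
sL = 40/40 = 1
sR = 40/4 = 10
mL = -1·sL + -1·sR = -11
mR = -1/2·sL + 1/2·sR = 9/2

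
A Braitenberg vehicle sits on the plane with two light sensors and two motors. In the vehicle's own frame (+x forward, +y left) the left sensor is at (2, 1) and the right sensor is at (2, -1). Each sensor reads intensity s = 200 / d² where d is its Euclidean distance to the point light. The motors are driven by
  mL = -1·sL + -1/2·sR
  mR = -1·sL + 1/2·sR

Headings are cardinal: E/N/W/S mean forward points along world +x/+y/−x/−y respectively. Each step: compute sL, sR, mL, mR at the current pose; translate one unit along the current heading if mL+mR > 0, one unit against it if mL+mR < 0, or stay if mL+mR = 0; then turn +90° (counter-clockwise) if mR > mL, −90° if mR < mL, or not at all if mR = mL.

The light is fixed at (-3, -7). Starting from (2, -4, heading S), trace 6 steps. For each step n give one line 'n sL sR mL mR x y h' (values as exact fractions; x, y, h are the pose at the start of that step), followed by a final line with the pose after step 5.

0 200/37 200/17 -7100/629 300/629 2 -4 S
1 100/37 100/29 -4750/1073 -1050/1073 2 -3 E
2 40/9 200/61 -3340/549 -1540/549 1 -3 N
3 25 10 -30 -20 1 -4 W
4 200/37 200/17 -7100/629 300/629 2 -4 S
5 100/37 100/29 -4750/1073 -1050/1073 2 -3 E
final 1 -3 N

n=0: pose=(2,-4,S); sL=200/37, sR=200/17; mL=-7100/629, mR=300/629; mL+mR=-400/37 → advance -1; mR−mL=200/17 → turn +1·90°
n=1: pose=(2,-3,E); sL=100/37, sR=100/29; mL=-4750/1073, mR=-1050/1073; mL+mR=-200/37 → advance -1; mR−mL=100/29 → turn +1·90°
n=2: pose=(1,-3,N); sL=40/9, sR=200/61; mL=-3340/549, mR=-1540/549; mL+mR=-80/9 → advance -1; mR−mL=200/61 → turn +1·90°
n=3: pose=(1,-4,W); sL=25, sR=10; mL=-30, mR=-20; mL+mR=-50 → advance -1; mR−mL=10 → turn +1·90°
n=4: pose=(2,-4,S); sL=200/37, sR=200/17; mL=-7100/629, mR=300/629; mL+mR=-400/37 → advance -1; mR−mL=200/17 → turn +1·90°
n=5: pose=(2,-3,E); sL=100/37, sR=100/29; mL=-4750/1073, mR=-1050/1073; mL+mR=-200/37 → advance -1; mR−mL=100/29 → turn +1·90°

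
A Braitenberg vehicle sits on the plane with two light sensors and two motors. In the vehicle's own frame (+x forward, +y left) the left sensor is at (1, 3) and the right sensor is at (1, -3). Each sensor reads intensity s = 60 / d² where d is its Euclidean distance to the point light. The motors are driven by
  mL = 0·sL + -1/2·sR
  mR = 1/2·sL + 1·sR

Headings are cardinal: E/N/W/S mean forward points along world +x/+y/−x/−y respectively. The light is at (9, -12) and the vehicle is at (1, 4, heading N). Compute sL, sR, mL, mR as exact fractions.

6/41 30/157 -15/157 1701/6437

left sensor world pos  = (-2, 5); dL² = 410
right sensor world pos = (4, 5); dR² = 314
sL = 60/410 = 6/41
sR = 60/314 = 30/157
mL = 0·sL + -1/2·sR = -15/157
mR = 1/2·sL + 1·sR = 1701/6437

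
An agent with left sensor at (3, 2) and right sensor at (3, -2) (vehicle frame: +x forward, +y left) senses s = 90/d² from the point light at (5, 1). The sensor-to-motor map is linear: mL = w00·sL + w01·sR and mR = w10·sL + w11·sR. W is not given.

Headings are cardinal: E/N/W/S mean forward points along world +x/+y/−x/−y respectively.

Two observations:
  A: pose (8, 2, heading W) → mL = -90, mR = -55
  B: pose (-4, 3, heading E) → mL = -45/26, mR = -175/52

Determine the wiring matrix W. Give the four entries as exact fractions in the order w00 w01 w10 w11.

-1 0 -1/2 -1

obs A: pose=(8,2,W) → sL=90, sR=10, mL=-90, mR=-55
obs B: pose=(-4,3,E) → sL=45/26, sR=5/2, mL=-45/26, mR=-175/52
sensor matrix S = [[90, 10], [45/26, 5/2]]; det S = 2700/13
solve [mL_A; mL_B] = S·[w00; w01] and [mR_A; mR_B] = S·[w10; w11]:
  w00 = -1, w01 = 0, w10 = -1/2, w11 = -1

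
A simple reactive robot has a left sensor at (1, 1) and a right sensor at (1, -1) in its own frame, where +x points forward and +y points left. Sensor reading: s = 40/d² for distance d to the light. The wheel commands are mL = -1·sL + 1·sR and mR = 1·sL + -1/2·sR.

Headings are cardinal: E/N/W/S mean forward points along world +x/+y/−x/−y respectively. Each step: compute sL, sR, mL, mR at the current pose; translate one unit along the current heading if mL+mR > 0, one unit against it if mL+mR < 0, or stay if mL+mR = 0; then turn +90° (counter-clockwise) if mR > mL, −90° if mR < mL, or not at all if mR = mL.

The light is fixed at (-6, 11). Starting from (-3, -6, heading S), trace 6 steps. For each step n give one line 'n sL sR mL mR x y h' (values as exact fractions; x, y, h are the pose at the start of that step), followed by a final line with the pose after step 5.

0 2/17 5/41 3/697 79/1394 -3 -6 S
1 8/61 40/377 -576/22997 1796/22997 -3 -7 E
2 20/149 20/157 -160/23393 1650/23393 -2 -7 N
3 40/333 8/53 544/17649 788/17649 -2 -6 W
4 2/17 5/41 3/697 79/1394 -3 -6 S
5 8/61 40/377 -576/22997 1796/22997 -3 -7 E
final -2 -7 N

n=0: pose=(-3,-6,S); sL=2/17, sR=5/41; mL=3/697, mR=79/1394; mL+mR=5/82 → advance +1; mR−mL=73/1394 → turn +1·90°
n=1: pose=(-3,-7,E); sL=8/61, sR=40/377; mL=-576/22997, mR=1796/22997; mL+mR=20/377 → advance +1; mR−mL=2372/22997 → turn +1·90°
n=2: pose=(-2,-7,N); sL=20/149, sR=20/157; mL=-160/23393, mR=1650/23393; mL+mR=10/157 → advance +1; mR−mL=1810/23393 → turn +1·90°
n=3: pose=(-2,-6,W); sL=40/333, sR=8/53; mL=544/17649, mR=788/17649; mL+mR=4/53 → advance +1; mR−mL=244/17649 → turn +1·90°
n=4: pose=(-3,-6,S); sL=2/17, sR=5/41; mL=3/697, mR=79/1394; mL+mR=5/82 → advance +1; mR−mL=73/1394 → turn +1·90°
n=5: pose=(-3,-7,E); sL=8/61, sR=40/377; mL=-576/22997, mR=1796/22997; mL+mR=20/377 → advance +1; mR−mL=2372/22997 → turn +1·90°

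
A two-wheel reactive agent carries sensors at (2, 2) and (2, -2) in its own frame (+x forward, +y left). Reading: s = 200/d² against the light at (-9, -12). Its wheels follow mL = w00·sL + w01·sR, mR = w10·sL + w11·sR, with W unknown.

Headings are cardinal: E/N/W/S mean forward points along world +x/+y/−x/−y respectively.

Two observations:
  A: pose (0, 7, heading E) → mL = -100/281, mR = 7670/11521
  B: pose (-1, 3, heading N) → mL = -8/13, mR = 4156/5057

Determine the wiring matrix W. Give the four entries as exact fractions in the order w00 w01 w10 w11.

obs A: pose=(0,7,E) → sL=100/281, sR=20/41, mL=-100/281, mR=7670/11521
obs B: pose=(-1,3,N) → sL=8/13, sR=200/389, mL=-8/13, mR=4156/5057
sensor matrix S = [[100/281, 20/41], [8/13, 200/389]]; det S = -6829440/58261697
solve [mL_A; mL_B] = S·[w00; w01] and [mR_A; mR_B] = S·[w10; w11]:
  w00 = -1, w01 = 0, w10 = 1/2, w11 = 1

-1 0 1/2 1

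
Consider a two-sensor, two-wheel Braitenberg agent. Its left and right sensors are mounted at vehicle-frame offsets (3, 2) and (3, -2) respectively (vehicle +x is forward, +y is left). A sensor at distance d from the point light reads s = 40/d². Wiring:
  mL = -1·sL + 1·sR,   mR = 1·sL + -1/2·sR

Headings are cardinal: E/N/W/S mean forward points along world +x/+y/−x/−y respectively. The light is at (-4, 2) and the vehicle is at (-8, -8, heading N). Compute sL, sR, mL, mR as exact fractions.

left sensor world pos  = (-10, -5); dL² = 85
right sensor world pos = (-6, -5); dR² = 53
sL = 40/85 = 8/17
sR = 40/53 = 40/53
mL = -1·sL + 1·sR = 256/901
mR = 1·sL + -1/2·sR = 84/901

8/17 40/53 256/901 84/901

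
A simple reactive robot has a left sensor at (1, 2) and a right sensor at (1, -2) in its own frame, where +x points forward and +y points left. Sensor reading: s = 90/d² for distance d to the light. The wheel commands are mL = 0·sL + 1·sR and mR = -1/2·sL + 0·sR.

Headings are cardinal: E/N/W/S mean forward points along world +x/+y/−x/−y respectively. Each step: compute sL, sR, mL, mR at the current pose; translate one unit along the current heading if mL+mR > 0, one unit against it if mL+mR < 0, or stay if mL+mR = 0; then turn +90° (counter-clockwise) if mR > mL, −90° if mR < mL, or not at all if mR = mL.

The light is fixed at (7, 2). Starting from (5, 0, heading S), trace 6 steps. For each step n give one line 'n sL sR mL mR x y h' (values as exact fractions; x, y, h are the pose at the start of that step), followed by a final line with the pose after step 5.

0 10 18/5 18/5 -5 5 0 S
1 5 9 9 -5/2 5 1 W
2 18/5 90 90 -9/5 4 1 N
3 45/4 45/4 45/4 -45/8 4 2 E
4 90 90/17 90/17 -45 5 2 S
5 9 5 5 -9/2 5 3 W
final 4 3 N

n=0: pose=(5,0,S); sL=10, sR=18/5; mL=18/5, mR=-5; mL+mR=-7/5 → advance -1; mR−mL=-43/5 → turn -1·90°
n=1: pose=(5,1,W); sL=5, sR=9; mL=9, mR=-5/2; mL+mR=13/2 → advance +1; mR−mL=-23/2 → turn -1·90°
n=2: pose=(4,1,N); sL=18/5, sR=90; mL=90, mR=-9/5; mL+mR=441/5 → advance +1; mR−mL=-459/5 → turn -1·90°
n=3: pose=(4,2,E); sL=45/4, sR=45/4; mL=45/4, mR=-45/8; mL+mR=45/8 → advance +1; mR−mL=-135/8 → turn -1·90°
n=4: pose=(5,2,S); sL=90, sR=90/17; mL=90/17, mR=-45; mL+mR=-675/17 → advance -1; mR−mL=-855/17 → turn -1·90°
n=5: pose=(5,3,W); sL=9, sR=5; mL=5, mR=-9/2; mL+mR=1/2 → advance +1; mR−mL=-19/2 → turn -1·90°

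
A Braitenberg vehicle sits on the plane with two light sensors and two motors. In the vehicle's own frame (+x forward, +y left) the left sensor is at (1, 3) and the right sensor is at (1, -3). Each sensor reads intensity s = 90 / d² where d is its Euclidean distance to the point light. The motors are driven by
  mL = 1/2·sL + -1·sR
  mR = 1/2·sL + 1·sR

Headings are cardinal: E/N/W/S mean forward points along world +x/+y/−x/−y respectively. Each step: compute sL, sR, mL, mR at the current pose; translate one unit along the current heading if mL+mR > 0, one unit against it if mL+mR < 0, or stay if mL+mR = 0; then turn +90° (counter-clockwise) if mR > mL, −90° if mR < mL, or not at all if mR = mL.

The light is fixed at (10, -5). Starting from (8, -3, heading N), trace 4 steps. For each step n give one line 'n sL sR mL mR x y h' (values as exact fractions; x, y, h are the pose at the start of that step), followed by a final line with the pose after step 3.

0 45/17 9 -261/34 351/34 8 -3 N
1 10 2 3 7 8 -2 W
2 45/2 9/4 9 27/2 7 -2 S
3 90/29 18 -477/29 567/29 7 -3 E
final 8 -3 N

n=0: pose=(8,-3,N); sL=45/17, sR=9; mL=-261/34, mR=351/34; mL+mR=45/17 → advance +1; mR−mL=18 → turn +1·90°
n=1: pose=(8,-2,W); sL=10, sR=2; mL=3, mR=7; mL+mR=10 → advance +1; mR−mL=4 → turn +1·90°
n=2: pose=(7,-2,S); sL=45/2, sR=9/4; mL=9, mR=27/2; mL+mR=45/2 → advance +1; mR−mL=9/2 → turn +1·90°
n=3: pose=(7,-3,E); sL=90/29, sR=18; mL=-477/29, mR=567/29; mL+mR=90/29 → advance +1; mR−mL=36 → turn +1·90°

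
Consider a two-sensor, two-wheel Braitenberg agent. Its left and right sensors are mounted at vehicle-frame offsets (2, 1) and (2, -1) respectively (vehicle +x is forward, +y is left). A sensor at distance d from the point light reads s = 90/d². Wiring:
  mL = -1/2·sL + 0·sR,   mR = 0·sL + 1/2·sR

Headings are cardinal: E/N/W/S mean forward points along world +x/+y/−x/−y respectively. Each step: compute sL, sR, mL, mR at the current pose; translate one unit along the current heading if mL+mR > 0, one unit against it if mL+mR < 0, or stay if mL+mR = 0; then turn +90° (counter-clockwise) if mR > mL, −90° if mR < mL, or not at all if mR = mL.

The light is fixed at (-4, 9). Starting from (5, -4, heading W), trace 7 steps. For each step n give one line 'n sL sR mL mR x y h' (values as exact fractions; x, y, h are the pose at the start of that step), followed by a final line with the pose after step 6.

0 18/49 90/193 -9/49 45/193 5 -4 W
1 5/17 45/137 -5/34 45/274 4 -4 S
2 90/269 18/65 -45/269 9/65 4 -5 E
3 1/2 45/104 -1/4 45/208 3 -5 N
4 90/281 90/221 -45/281 45/221 3 -6 W
5 45/169 45/157 -45/338 45/314 2 -6 S
6 90/289 90/353 -45/289 45/353 2 -7 E
final 1 -7 N

n=0: pose=(5,-4,W); sL=18/49, sR=90/193; mL=-9/49, mR=45/193; mL+mR=468/9457 → advance +1; mR−mL=3942/9457 → turn +1·90°
n=1: pose=(4,-4,S); sL=5/17, sR=45/137; mL=-5/34, mR=45/274; mL+mR=40/2329 → advance +1; mR−mL=725/2329 → turn +1·90°
n=2: pose=(4,-5,E); sL=90/269, sR=18/65; mL=-45/269, mR=9/65; mL+mR=-504/17485 → advance -1; mR−mL=5346/17485 → turn +1·90°
n=3: pose=(3,-5,N); sL=1/2, sR=45/104; mL=-1/4, mR=45/208; mL+mR=-7/208 → advance -1; mR−mL=97/208 → turn +1·90°
n=4: pose=(3,-6,W); sL=90/281, sR=90/221; mL=-45/281, mR=45/221; mL+mR=2700/62101 → advance +1; mR−mL=22590/62101 → turn +1·90°
n=5: pose=(2,-6,S); sL=45/169, sR=45/157; mL=-45/338, mR=45/314; mL+mR=270/26533 → advance +1; mR−mL=7335/26533 → turn +1·90°
n=6: pose=(2,-7,E); sL=90/289, sR=90/353; mL=-45/289, mR=45/353; mL+mR=-2880/102017 → advance -1; mR−mL=28890/102017 → turn +1·90°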